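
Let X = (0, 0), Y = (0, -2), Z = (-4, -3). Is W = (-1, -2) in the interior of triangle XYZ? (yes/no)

yes

Barycentric coordinates of W: (1/8, 5/8, 1/4).
The three coordinates are positive, positive, positive; a point is interior exactly when all three are positive.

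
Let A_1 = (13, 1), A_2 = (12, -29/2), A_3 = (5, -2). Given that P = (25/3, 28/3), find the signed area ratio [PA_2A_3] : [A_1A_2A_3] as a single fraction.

[A_1A_2A_3] = ½·(13·(-29/2−(-2)) + 12·(-2−1) + 5·(1−(-29/2))) = ½·(-325/2 − 36 + 155/2) = -121/2.
[PA_2A_3] = ½·((25/3)·(-29/2−(-2)) + 12·(-2−(28/3)) + 5·(28/3−(-29/2))) = ½·(-625/6 − 136 + 715/6) = -121/2, so the ratio is (-121/2)/(-121/2) = 1.

1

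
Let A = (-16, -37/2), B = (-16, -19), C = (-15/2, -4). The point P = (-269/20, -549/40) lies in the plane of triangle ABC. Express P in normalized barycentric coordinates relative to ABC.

(31/20, -17/20, 3/10)

Signed area of the reference triangle: [ABC] = ½·((-16)·(-19−(-4)) + (-16)·(-4−(-37/2)) + (-15/2)·(-37/2−(-19))) = ½·(240 − 232 − 15/4) = 17/8.
[PBC] = ½·((-269/20)·(-19−(-4)) + (-16)·(-4−(-549/40)) + (-15/2)·(-549/40−(-19))) = ½·(807/4 − 778/5 − 633/16) = 527/160, so the A-coordinate is (527/160)/(17/8) = 31/20.
[APC] = ½·((-16)·(-549/40−(-4)) + (-269/20)·(-4−(-37/2)) + (-15/2)·(-37/2−(-549/40))) = ½·(778/5 − 7801/40 + 573/16) = -289/160, so the B-coordinate is -17/20.
[ABP] = ½·((-16)·(-19−(-549/40)) + (-16)·(-549/40−(-37/2)) + (-269/20)·(-37/2−(-19))) = ½·(422/5 − 382/5 − 269/40) = 51/80, so the C-coordinate is 3/10.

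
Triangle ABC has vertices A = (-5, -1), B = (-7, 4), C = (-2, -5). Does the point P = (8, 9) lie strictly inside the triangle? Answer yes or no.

no

Barycentric coordinates of P: (-160/7, 82/7, 85/7).
The three coordinates are negative, positive, positive; a point is interior exactly when all three are positive.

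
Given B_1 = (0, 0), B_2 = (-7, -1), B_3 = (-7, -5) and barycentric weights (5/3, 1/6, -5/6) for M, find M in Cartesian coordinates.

M = (5/3)·B_1 + (1/6)·B_2 + (-5/6)·B_3.
x-coordinate: (5/3)·0 + (1/6)·(-7) + (-5/6)·(-7) = 14/3.
y-coordinate: (5/3)·0 + (1/6)·(-1) + (-5/6)·(-5) = 4.

(14/3, 4)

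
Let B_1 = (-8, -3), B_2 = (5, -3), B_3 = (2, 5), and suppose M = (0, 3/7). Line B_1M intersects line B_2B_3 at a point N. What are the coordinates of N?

Barycentric coordinates of M with respect to B_1B_2B_3: (2/7, 2/7, 3/7).
On side B_2B_3 the B_1-coordinate is zero; dropping M's B_1-weight 2/7 and renormalizing the remaining 2/7 : 3/7 gives weights 2/5, 3/5 on B_2, B_3.
N = (2/5)·(5, -3) + (3/5)·(2, 5) = (16/5, 9/5).

(16/5, 9/5)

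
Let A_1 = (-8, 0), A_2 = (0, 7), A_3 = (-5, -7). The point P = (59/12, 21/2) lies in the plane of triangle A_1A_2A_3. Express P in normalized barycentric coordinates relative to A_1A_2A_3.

Signed area of the reference triangle: [A_1A_2A_3] = ½·((-8)·(7−(-7)) + 0·(-7−0) + (-5)·(0−7)) = ½·(-112 + 0 + 35) = -77/2.
[PA_2A_3] = ½·((59/12)·(7−(-7)) + 0·(-7−(21/2)) + (-5)·(21/2−7)) = ½·(413/6 + 0 − 35/2) = 77/3, so the A_1-coordinate is (77/3)/(-77/2) = -2/3.
[A_1PA_3] = ½·((-8)·(21/2−(-7)) + (59/12)·(-7−0) + (-5)·(0−(21/2))) = ½·(-140 − 413/12 + 105/2) = -1463/24, so the A_2-coordinate is 19/12.
[A_1A_2P] = ½·((-8)·(7−(21/2)) + 0·(21/2−0) + (59/12)·(0−7)) = ½·(28 + 0 − 413/12) = -77/24, so the A_3-coordinate is 1/12.

(-2/3, 19/12, 1/12)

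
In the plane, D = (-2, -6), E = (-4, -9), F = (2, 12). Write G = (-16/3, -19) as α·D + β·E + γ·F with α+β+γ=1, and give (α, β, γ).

Signed area of the reference triangle: [DEF] = ½·((-2)·(-9−12) + (-4)·(12−(-6)) + 2·(-6−(-9))) = ½·(42 − 72 + 6) = -12.
[GEF] = ½·((-16/3)·(-9−12) + (-4)·(12−(-19)) + 2·(-19−(-9))) = ½·(112 − 124 − 20) = -16, so the D-coordinate is (-16)/(-12) = 4/3.
[DGF] = ½·((-2)·(-19−12) + (-16/3)·(12−(-6)) + 2·(-6−(-19))) = ½·(62 − 96 + 26) = -4, so the E-coordinate is 1/3.
[DEG] = ½·((-2)·(-9−(-19)) + (-4)·(-19−(-6)) + (-16/3)·(-6−(-9))) = ½·(-20 + 52 − 16) = 8, so the F-coordinate is -2/3.

(4/3, 1/3, -2/3)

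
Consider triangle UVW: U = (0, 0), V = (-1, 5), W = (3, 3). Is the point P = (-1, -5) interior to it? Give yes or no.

no

Barycentric coordinates of P: (20/9, -2/3, -5/9).
The three coordinates are positive, negative, negative; a point is interior exactly when all three are positive.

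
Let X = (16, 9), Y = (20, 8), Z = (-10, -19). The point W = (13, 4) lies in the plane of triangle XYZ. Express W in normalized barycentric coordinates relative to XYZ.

Signed area of the reference triangle: [XYZ] = ½·(16·(8−(-19)) + 20·(-19−9) + (-10)·(9−8)) = ½·(432 − 560 − 10) = -69.
[WYZ] = ½·(13·(8−(-19)) + 20·(-19−4) + (-10)·(4−8)) = ½·(351 − 460 + 40) = -69/2, so the X-coordinate is (-69/2)/(-69) = 1/2.
[XWZ] = ½·(16·(4−(-19)) + 13·(-19−9) + (-10)·(9−4)) = ½·(368 − 364 − 50) = -23, so the Y-coordinate is 1/3.
[XYW] = ½·(16·(8−4) + 20·(4−9) + 13·(9−8)) = ½·(64 − 100 + 13) = -23/2, so the Z-coordinate is 1/6.

(1/2, 1/3, 1/6)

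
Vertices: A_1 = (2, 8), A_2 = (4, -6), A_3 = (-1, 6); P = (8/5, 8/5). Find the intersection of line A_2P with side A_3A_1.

Barycentric coordinates of P with respect to A_1A_2A_3: (1/5, 2/5, 2/5).
On side A_3A_1 the A_2-coordinate is zero; dropping P's A_2-weight 2/5 and renormalizing the remaining 2/5 : 1/5 gives weights 2/3, 1/3 on A_3, A_1.
Q = (2/3)·(-1, 6) + (1/3)·(2, 8) = (0, 20/3).

(0, 20/3)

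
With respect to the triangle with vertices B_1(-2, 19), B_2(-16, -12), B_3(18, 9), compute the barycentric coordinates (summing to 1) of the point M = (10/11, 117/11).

(6/11, 2/11, 3/11)

Signed area of the reference triangle: [B_1B_2B_3] = ½·((-2)·(-12−9) + (-16)·(9−19) + 18·(19−(-12))) = ½·(42 + 160 + 558) = 380.
[MB_2B_3] = ½·((10/11)·(-12−9) + (-16)·(9−(117/11)) + 18·(117/11−(-12))) = ½·(-210/11 + 288/11 + 4482/11) = 2280/11, so the B_1-coordinate is (2280/11)/380 = 6/11.
[B_1MB_3] = ½·((-2)·(117/11−9) + (10/11)·(9−19) + 18·(19−(117/11))) = ½·(-36/11 − 100/11 + 1656/11) = 760/11, so the B_2-coordinate is 2/11.
[B_1B_2M] = ½·((-2)·(-12−(117/11)) + (-16)·(117/11−19) + (10/11)·(19−(-12))) = ½·(498/11 + 1472/11 + 310/11) = 1140/11, so the B_3-coordinate is 3/11.
Check: 6/11 + 2/11 + 3/11 = 1.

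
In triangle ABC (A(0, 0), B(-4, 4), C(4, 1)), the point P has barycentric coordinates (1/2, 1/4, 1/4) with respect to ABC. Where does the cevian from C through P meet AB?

Line CP meets AB where the C-coordinate vanishes; zeroing P's C-weight and renormalizing leaves A, B-weights 1/2 : 1/4 → (2/3, 1/3).
So Q = (2/3)·A + (1/3)·B = (-4/3, 4/3).

(-4/3, 4/3)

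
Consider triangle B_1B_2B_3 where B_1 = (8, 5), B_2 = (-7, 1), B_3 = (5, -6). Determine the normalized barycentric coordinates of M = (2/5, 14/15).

Signed area of the reference triangle: [B_1B_2B_3] = ½·(8·(1−(-6)) + (-7)·(-6−5) + 5·(5−1)) = ½·(56 + 77 + 20) = 153/2.
[MB_2B_3] = ½·((2/5)·(1−(-6)) + (-7)·(-6−(14/15)) + 5·(14/15−1)) = ½·(14/5 + 728/15 − 1/3) = 51/2, so the B_1-coordinate is (51/2)/(153/2) = 1/3.
[B_1MB_3] = ½·(8·(14/15−(-6)) + (2/5)·(-6−5) + 5·(5−(14/15))) = ½·(832/15 − 22/5 + 61/3) = 357/10, so the B_2-coordinate is 7/15.
[B_1B_2M] = ½·(8·(1−(14/15)) + (-7)·(14/15−5) + (2/5)·(5−1)) = ½·(8/15 + 427/15 + 8/5) = 153/10, so the B_3-coordinate is 1/5.

(1/3, 7/15, 1/5)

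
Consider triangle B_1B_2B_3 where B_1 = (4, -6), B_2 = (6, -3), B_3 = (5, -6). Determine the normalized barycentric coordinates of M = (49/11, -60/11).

Signed area of the reference triangle: [B_1B_2B_3] = ½·(4·(-3−(-6)) + 6·(-6−(-6)) + 5·(-6−(-3))) = ½·(12 + 0 − 15) = -3/2.
[MB_2B_3] = ½·((49/11)·(-3−(-6)) + 6·(-6−(-60/11)) + 5·(-60/11−(-3))) = ½·(147/11 − 36/11 − 135/11) = -12/11, so the B_1-coordinate is (-12/11)/(-3/2) = 8/11.
[B_1MB_3] = ½·(4·(-60/11−(-6)) + (49/11)·(-6−(-6)) + 5·(-6−(-60/11))) = ½·(24/11 + 0 − 30/11) = -3/11, so the B_2-coordinate is 2/11.
[B_1B_2M] = ½·(4·(-3−(-60/11)) + 6·(-60/11−(-6)) + (49/11)·(-6−(-3))) = ½·(108/11 + 36/11 − 147/11) = -3/22, so the B_3-coordinate is 1/11.
Check: 8/11 + 2/11 + 1/11 = 1.

(8/11, 2/11, 1/11)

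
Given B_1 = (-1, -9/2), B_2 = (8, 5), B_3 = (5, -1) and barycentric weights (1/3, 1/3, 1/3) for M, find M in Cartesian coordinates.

(4, -1/6)

M = (1/3)·B_1 + (1/3)·B_2 + (1/3)·B_3.
x-coordinate: (1/3)·(-1) + (1/3)·8 + (1/3)·5 = 4.
y-coordinate: (1/3)·(-9/2) + (1/3)·5 + (1/3)·(-1) = -1/6.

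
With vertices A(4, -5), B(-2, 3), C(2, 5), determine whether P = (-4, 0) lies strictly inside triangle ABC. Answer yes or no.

no

Barycentric coordinates of P: (2/11, 35/22, -17/22).
The three coordinates are positive, positive, negative; a point is interior exactly when all three are positive.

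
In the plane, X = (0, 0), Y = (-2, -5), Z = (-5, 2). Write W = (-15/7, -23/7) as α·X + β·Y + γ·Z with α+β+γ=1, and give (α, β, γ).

(1/7, 5/7, 1/7)

Signed area of the reference triangle: [XYZ] = ½·(0·(-5−2) + (-2)·(2−0) + (-5)·(0−(-5))) = ½·(0 − 4 − 25) = -29/2.
[WYZ] = ½·((-15/7)·(-5−2) + (-2)·(2−(-23/7)) + (-5)·(-23/7−(-5))) = ½·(15 − 74/7 − 60/7) = -29/14, so the X-coordinate is (-29/14)/(-29/2) = 1/7.
[XWZ] = ½·(0·(-23/7−2) + (-15/7)·(2−0) + (-5)·(0−(-23/7))) = ½·(0 − 30/7 − 115/7) = -145/14, so the Y-coordinate is 5/7.
[XYW] = ½·(0·(-5−(-23/7)) + (-2)·(-23/7−0) + (-15/7)·(0−(-5))) = ½·(0 + 46/7 − 75/7) = -29/14, so the Z-coordinate is 1/7.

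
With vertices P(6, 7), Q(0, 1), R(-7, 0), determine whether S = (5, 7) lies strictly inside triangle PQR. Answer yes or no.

no

Barycentric coordinates of S: (37/36, -7/36, 1/6).
The three coordinates are positive, negative, positive; a point is interior exactly when all three are positive.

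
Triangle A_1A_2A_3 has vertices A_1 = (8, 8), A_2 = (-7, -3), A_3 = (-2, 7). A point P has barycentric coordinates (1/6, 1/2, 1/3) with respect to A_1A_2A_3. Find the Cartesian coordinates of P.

(-17/6, 13/6)

P = (1/6)·A_1 + (1/2)·A_2 + (1/3)·A_3.
x-coordinate: (1/6)·8 + (1/2)·(-7) + (1/3)·(-2) = -17/6.
y-coordinate: (1/6)·8 + (1/2)·(-3) + (1/3)·7 = 13/6.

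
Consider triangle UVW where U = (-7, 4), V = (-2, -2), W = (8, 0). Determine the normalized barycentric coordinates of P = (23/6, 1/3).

(1/6, 1/6, 2/3)

Signed area of the reference triangle: [UVW] = ½·((-7)·(-2−0) + (-2)·(0−4) + 8·(4−(-2))) = ½·(14 + 8 + 48) = 35.
[PVW] = ½·((23/6)·(-2−0) + (-2)·(0−(1/3)) + 8·(1/3−(-2))) = ½·(-23/3 + 2/3 + 56/3) = 35/6, so the U-coordinate is (35/6)/35 = 1/6.
[UPW] = ½·((-7)·(1/3−0) + (23/6)·(0−4) + 8·(4−(1/3))) = ½·(-7/3 − 46/3 + 88/3) = 35/6, so the V-coordinate is 1/6.
[UVP] = ½·((-7)·(-2−(1/3)) + (-2)·(1/3−4) + (23/6)·(4−(-2))) = ½·(49/3 + 22/3 + 23) = 70/3, so the W-coordinate is 2/3.
Check: 1/6 + 1/6 + 2/3 = 1.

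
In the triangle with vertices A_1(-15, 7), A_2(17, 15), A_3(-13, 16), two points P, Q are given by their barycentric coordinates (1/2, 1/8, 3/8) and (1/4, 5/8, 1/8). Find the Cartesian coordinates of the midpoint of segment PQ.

(-5/2, 49/4)

Barycentric coordinates of the midpoint are the average: (3/8, 3/8, 1/4).
Converting: (3/8)·A_1 + (3/8)·A_2 + (1/4)·A_3 = (-5/2, 49/4).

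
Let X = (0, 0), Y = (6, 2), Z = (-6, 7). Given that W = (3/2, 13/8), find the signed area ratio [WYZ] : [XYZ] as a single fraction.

[XYZ] = ½·(0·(2−7) + 6·(7−0) + (-6)·(0−2)) = ½·(0 + 42 + 12) = 27.
[WYZ] = ½·((3/2)·(2−7) + 6·(7−(13/8)) + (-6)·(13/8−2)) = ½·(-15/2 + 129/4 + 9/4) = 27/2, so the ratio is (27/2)/27 = 1/2.

1/2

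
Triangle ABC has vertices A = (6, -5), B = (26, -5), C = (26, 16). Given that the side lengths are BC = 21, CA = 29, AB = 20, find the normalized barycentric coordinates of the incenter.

(3/10, 29/70, 2/7)

The incenter has barycentric coordinates proportional to the opposite side lengths: (21 : 29 : 20).
Normalizing by 21+29+20 = 70 gives (3/10, 29/70, 2/7).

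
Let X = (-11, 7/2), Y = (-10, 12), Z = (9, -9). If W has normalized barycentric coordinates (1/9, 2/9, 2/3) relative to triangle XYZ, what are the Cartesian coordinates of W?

W = (1/9)·X + (2/9)·Y + (2/3)·Z.
x-coordinate: (1/9)·(-11) + (2/9)·(-10) + (2/3)·9 = 23/9.
y-coordinate: (1/9)·(7/2) + (2/9)·12 + (2/3)·(-9) = -53/18.

(23/9, -53/18)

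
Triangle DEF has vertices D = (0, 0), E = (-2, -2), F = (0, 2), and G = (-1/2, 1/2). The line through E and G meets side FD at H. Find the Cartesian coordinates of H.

Barycentric coordinates of G with respect to DEF: (1/4, 1/4, 1/2).
On side FD the E-coordinate is zero; dropping G's E-weight 1/4 and renormalizing the remaining 1/2 : 1/4 gives weights 2/3, 1/3 on F, D.
H = (2/3)·(0, 2) + (1/3)·(0, 0) = (0, 4/3).

(0, 4/3)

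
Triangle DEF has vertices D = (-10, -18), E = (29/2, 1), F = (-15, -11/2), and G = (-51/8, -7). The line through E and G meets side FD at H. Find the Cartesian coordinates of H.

(-40/3, -29/3)

Barycentric coordinates of G with respect to DEF: (1/4, 1/4, 1/2).
On side FD the E-coordinate is zero; dropping G's E-weight 1/4 and renormalizing the remaining 1/2 : 1/4 gives weights 2/3, 1/3 on F, D.
H = (2/3)·(-15, -11/2) + (1/3)·(-10, -18) = (-40/3, -29/3).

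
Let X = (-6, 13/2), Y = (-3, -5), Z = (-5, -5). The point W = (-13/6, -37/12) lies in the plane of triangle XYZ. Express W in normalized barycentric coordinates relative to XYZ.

(1/6, 3/2, -2/3)

Signed area of the reference triangle: [XYZ] = ½·((-6)·(-5−(-5)) + (-3)·(-5−(13/2)) + (-5)·(13/2−(-5))) = ½·(0 + 69/2 − 115/2) = -23/2.
[WYZ] = ½·((-13/6)·(-5−(-5)) + (-3)·(-5−(-37/12)) + (-5)·(-37/12−(-5))) = ½·(0 + 23/4 − 115/12) = -23/12, so the X-coordinate is (-23/12)/(-23/2) = 1/6.
[XWZ] = ½·((-6)·(-37/12−(-5)) + (-13/6)·(-5−(13/2)) + (-5)·(13/2−(-37/12))) = ½·(-23/2 + 299/12 − 575/12) = -69/4, so the Y-coordinate is 3/2.
[XYW] = ½·((-6)·(-5−(-37/12)) + (-3)·(-37/12−(13/2)) + (-13/6)·(13/2−(-5))) = ½·(23/2 + 115/4 − 299/12) = 23/3, so the Z-coordinate is -2/3.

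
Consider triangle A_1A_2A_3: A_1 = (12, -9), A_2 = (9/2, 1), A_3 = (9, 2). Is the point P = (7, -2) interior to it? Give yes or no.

yes

Barycentric coordinates of P: (32/105, 68/105, 1/21).
The three coordinates are positive, positive, positive; a point is interior exactly when all three are positive.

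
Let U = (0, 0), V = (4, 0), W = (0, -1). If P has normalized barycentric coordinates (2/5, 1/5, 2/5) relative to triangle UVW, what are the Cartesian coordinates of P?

P = (2/5)·U + (1/5)·V + (2/5)·W.
x-coordinate: (2/5)·0 + (1/5)·4 + (2/5)·0 = 4/5.
y-coordinate: (2/5)·0 + (1/5)·0 + (2/5)·(-1) = -2/5.

(4/5, -2/5)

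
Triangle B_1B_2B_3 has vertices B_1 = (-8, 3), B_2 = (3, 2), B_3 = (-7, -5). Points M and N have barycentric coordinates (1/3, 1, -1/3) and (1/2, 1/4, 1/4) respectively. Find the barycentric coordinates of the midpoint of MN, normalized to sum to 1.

Since both coordinate triples sum to 1, the midpoint's barycentrics are the componentwise average.
(1/3+1/2)/2 = 5/12; similarly 5/8 and -1/24.

(5/12, 5/8, -1/24)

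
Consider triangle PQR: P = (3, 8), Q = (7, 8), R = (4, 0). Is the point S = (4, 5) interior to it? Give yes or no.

Barycentric coordinates of S: (15/32, 5/32, 3/8).
The three coordinates are positive, positive, positive; a point is interior exactly when all three are positive.

yes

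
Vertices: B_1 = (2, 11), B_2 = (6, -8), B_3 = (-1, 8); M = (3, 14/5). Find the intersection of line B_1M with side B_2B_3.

(11/3, -8/3)

Barycentric coordinates of M with respect to B_1B_2B_3: (2/5, 2/5, 1/5).
On side B_2B_3 the B_1-coordinate is zero; dropping M's B_1-weight 2/5 and renormalizing the remaining 2/5 : 1/5 gives weights 2/3, 1/3 on B_2, B_3.
N = (2/3)·(6, -8) + (1/3)·(-1, 8) = (11/3, -8/3).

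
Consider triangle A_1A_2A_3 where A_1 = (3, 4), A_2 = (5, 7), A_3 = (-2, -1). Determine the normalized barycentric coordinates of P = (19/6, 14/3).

(1/3, 1/2, 1/6)

Signed area of the reference triangle: [A_1A_2A_3] = ½·(3·(7−(-1)) + 5·(-1−4) + (-2)·(4−7)) = ½·(24 − 25 + 6) = 5/2.
[PA_2A_3] = ½·((19/6)·(7−(-1)) + 5·(-1−(14/3)) + (-2)·(14/3−7)) = ½·(76/3 − 85/3 + 14/3) = 5/6, so the A_1-coordinate is (5/6)/(5/2) = 1/3.
[A_1PA_3] = ½·(3·(14/3−(-1)) + (19/6)·(-1−4) + (-2)·(4−(14/3))) = ½·(17 − 95/6 + 4/3) = 5/4, so the A_2-coordinate is 1/2.
[A_1A_2P] = ½·(3·(7−(14/3)) + 5·(14/3−4) + (19/6)·(4−7)) = ½·(7 + 10/3 − 19/2) = 5/12, so the A_3-coordinate is 1/6.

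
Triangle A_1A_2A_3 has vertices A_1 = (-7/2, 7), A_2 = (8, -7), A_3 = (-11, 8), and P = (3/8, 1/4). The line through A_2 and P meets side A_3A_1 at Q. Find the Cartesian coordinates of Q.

Barycentric coordinates of P with respect to A_1A_2A_3: (1/4, 1/2, 1/4).
On side A_3A_1 the A_2-coordinate is zero; dropping P's A_2-weight 1/2 and renormalizing the remaining 1/4 : 1/4 gives weights 1/2, 1/2 on A_3, A_1.
Q = (1/2)·(-11, 8) + (1/2)·(-7/2, 7) = (-29/4, 15/2).

(-29/4, 15/2)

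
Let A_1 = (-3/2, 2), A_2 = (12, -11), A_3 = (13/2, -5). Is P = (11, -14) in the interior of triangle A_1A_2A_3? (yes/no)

Barycentric coordinates of P: (45/19, 81/19, -107/19).
The three coordinates are positive, positive, negative; a point is interior exactly when all three are positive.

no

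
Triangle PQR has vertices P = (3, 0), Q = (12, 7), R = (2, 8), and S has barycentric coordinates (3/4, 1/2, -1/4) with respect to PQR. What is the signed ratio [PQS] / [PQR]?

The signed ratio [PQS]/[PQR] equals the barycentric coordinate of S at vertex R, which is -1/4.

-1/4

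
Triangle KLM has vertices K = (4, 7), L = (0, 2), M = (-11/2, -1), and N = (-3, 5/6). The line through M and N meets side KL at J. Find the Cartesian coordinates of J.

(2, 9/2)

Barycentric coordinates of N with respect to KLM: (1/6, 1/6, 2/3).
On side KL the M-coordinate is zero; dropping N's M-weight 2/3 and renormalizing the remaining 1/6 : 1/6 gives weights 1/2, 1/2 on K, L.
J = (1/2)·(4, 7) + (1/2)·(0, 2) = (2, 9/2).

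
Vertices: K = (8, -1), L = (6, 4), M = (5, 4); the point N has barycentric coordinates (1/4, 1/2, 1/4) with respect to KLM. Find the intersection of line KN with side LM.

Line KN meets LM where the K-coordinate vanishes; zeroing N's K-weight and renormalizing leaves L, M-weights 1/2 : 1/4 → (2/3, 1/3).
So J = (2/3)·L + (1/3)·M = (17/3, 4).

(17/3, 4)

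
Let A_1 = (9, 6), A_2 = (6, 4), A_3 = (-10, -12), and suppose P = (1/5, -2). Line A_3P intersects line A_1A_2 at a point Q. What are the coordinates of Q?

(7, 14/3)

Barycentric coordinates of P with respect to A_1A_2A_3: (1/5, 2/5, 2/5).
On side A_1A_2 the A_3-coordinate is zero; dropping P's A_3-weight 2/5 and renormalizing the remaining 1/5 : 2/5 gives weights 1/3, 2/3 on A_1, A_2.
Q = (1/3)·(9, 6) + (2/3)·(6, 4) = (7, 14/3).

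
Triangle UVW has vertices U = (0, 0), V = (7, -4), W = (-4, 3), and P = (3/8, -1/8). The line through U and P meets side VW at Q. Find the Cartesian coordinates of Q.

Barycentric coordinates of P with respect to UVW: (3/4, 1/8, 1/8).
On side VW the U-coordinate is zero; dropping P's U-weight 3/4 and renormalizing the remaining 1/8 : 1/8 gives weights 1/2, 1/2 on V, W.
Q = (1/2)·(7, -4) + (1/2)·(-4, 3) = (3/2, -1/2).

(3/2, -1/2)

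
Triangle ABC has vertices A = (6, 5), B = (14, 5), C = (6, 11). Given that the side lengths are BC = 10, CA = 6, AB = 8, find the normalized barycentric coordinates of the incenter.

The incenter has barycentric coordinates proportional to the opposite side lengths: (10 : 6 : 8).
Normalizing by 10+6+8 = 24 gives (5/12, 1/4, 1/3).

(5/12, 1/4, 1/3)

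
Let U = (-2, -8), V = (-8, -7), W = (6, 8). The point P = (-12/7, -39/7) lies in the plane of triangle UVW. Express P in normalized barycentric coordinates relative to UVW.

(5/7, 1/7, 1/7)

Signed area of the reference triangle: [UVW] = ½·((-2)·(-7−8) + (-8)·(8−(-8)) + 6·(-8−(-7))) = ½·(30 − 128 − 6) = -52.
[PVW] = ½·((-12/7)·(-7−8) + (-8)·(8−(-39/7)) + 6·(-39/7−(-7))) = ½·(180/7 − 760/7 + 60/7) = -260/7, so the U-coordinate is (-260/7)/(-52) = 5/7.
[UPW] = ½·((-2)·(-39/7−8) + (-12/7)·(8−(-8)) + 6·(-8−(-39/7))) = ½·(190/7 − 192/7 − 102/7) = -52/7, so the V-coordinate is 1/7.
[UVP] = ½·((-2)·(-7−(-39/7)) + (-8)·(-39/7−(-8)) + (-12/7)·(-8−(-7))) = ½·(20/7 − 136/7 + 12/7) = -52/7, so the W-coordinate is 1/7.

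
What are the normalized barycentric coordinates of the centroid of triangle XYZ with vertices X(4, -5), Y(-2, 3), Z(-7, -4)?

(1/3, 1/3, 1/3)

The centroid is the average of the vertices, so each weight is 1/3.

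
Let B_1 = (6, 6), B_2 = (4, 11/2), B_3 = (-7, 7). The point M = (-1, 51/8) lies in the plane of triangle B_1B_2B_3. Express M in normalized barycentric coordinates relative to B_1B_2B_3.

(1/4, 1/4, 1/2)

Signed area of the reference triangle: [B_1B_2B_3] = ½·(6·(11/2−7) + 4·(7−6) + (-7)·(6−(11/2))) = ½·(-9 + 4 − 7/2) = -17/4.
[MB_2B_3] = ½·((-1)·(11/2−7) + 4·(7−(51/8)) + (-7)·(51/8−(11/2))) = ½·(3/2 + 5/2 − 49/8) = -17/16, so the B_1-coordinate is (-17/16)/(-17/4) = 1/4.
[B_1MB_3] = ½·(6·(51/8−7) + (-1)·(7−6) + (-7)·(6−(51/8))) = ½·(-15/4 − 1 + 21/8) = -17/16, so the B_2-coordinate is 1/4.
[B_1B_2M] = ½·(6·(11/2−(51/8)) + 4·(51/8−6) + (-1)·(6−(11/2))) = ½·(-21/4 + 3/2 − 1/2) = -17/8, so the B_3-coordinate is 1/2.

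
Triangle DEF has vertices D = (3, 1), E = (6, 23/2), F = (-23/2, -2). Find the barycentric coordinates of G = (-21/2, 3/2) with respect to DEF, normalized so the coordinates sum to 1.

(-1/3, 1/3, 1)

Signed area of the reference triangle: [DEF] = ½·(3·(23/2−(-2)) + 6·(-2−1) + (-23/2)·(1−(23/2))) = ½·(81/2 − 18 + 483/4) = 573/8.
[GEF] = ½·((-21/2)·(23/2−(-2)) + 6·(-2−(3/2)) + (-23/2)·(3/2−(23/2))) = ½·(-567/4 − 21 + 115) = -191/8, so the D-coordinate is (-191/8)/(573/8) = -1/3.
[DGF] = ½·(3·(3/2−(-2)) + (-21/2)·(-2−1) + (-23/2)·(1−(3/2))) = ½·(21/2 + 63/2 + 23/4) = 191/8, so the E-coordinate is 1/3.
[DEG] = ½·(3·(23/2−(3/2)) + 6·(3/2−1) + (-21/2)·(1−(23/2))) = ½·(30 + 3 + 441/4) = 573/8, so the F-coordinate is 1.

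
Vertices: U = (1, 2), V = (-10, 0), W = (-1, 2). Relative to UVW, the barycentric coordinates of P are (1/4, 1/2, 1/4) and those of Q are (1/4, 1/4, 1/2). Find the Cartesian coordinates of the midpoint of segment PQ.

(-31/8, 5/4)

Barycentric coordinates of the midpoint are the average: (1/4, 3/8, 3/8).
Converting: (1/4)·U + (3/8)·V + (3/8)·W = (-31/8, 5/4).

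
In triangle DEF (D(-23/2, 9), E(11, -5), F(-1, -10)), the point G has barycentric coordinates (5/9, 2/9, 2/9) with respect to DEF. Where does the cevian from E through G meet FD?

(-17/2, 25/7)

Line EG meets FD where the E-coordinate vanishes; zeroing G's E-weight and renormalizing leaves F, D-weights 2/9 : 5/9 → (2/7, 5/7).
So H = (2/7)·F + (5/7)·D = (-17/2, 25/7).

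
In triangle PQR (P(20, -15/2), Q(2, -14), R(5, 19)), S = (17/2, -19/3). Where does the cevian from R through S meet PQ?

(46/5, -57/5)

Barycentric coordinates of S with respect to PQR: (1/3, 1/2, 1/6).
On side PQ the R-coordinate is zero; dropping S's R-weight 1/6 and renormalizing the remaining 1/3 : 1/2 gives weights 2/5, 3/5 on P, Q.
T = (2/5)·(20, -15/2) + (3/5)·(2, -14) = (46/5, -57/5).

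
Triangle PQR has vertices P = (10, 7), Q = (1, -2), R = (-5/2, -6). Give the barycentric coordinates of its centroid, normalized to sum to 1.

(1/3, 1/3, 1/3)

The centroid is the average of the vertices, so each weight is 1/3.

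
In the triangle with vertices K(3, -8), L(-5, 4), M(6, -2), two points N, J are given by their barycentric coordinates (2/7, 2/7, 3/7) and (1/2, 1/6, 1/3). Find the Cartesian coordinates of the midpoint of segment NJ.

Barycentric coordinates of the midpoint are the average: (11/28, 19/84, 8/21).
Converting: (11/28)·K + (19/84)·L + (8/21)·M = (7/3, -3).

(7/3, -3)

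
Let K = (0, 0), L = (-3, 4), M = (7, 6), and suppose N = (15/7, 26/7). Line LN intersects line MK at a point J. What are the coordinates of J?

Barycentric coordinates of N with respect to KLM: (2/7, 2/7, 3/7).
On side MK the L-coordinate is zero; dropping N's L-weight 2/7 and renormalizing the remaining 3/7 : 2/7 gives weights 3/5, 2/5 on M, K.
J = (3/5)·(7, 6) + (2/5)·(0, 0) = (21/5, 18/5).

(21/5, 18/5)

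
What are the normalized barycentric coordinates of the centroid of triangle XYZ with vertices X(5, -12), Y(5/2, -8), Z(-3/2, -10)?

(1/3, 1/3, 1/3)

The centroid is the average of the vertices, so each weight is 1/3.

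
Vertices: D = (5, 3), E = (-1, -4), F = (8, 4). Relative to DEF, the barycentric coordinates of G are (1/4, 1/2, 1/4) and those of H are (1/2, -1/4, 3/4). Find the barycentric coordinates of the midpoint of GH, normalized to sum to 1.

Since both coordinate triples sum to 1, the midpoint's barycentrics are the componentwise average.
(1/4+1/2)/2 = 3/8; similarly 1/8 and 1/2.

(3/8, 1/8, 1/2)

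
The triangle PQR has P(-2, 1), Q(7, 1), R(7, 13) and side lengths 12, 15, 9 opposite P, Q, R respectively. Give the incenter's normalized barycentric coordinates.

The incenter has barycentric coordinates proportional to the opposite side lengths: (12 : 15 : 9).
Normalizing by 12+15+9 = 36 gives (1/3, 5/12, 1/4).

(1/3, 5/12, 1/4)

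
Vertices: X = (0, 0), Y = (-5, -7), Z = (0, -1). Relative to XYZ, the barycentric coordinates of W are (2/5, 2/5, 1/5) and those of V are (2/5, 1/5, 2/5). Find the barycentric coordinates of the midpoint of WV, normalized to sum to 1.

Since both coordinate triples sum to 1, the midpoint's barycentrics are the componentwise average.
(2/5+2/5)/2 = 2/5; similarly 3/10 and 3/10.

(2/5, 3/10, 3/10)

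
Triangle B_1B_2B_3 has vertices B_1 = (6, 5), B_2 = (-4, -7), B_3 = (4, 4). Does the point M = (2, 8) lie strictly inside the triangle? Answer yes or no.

no

Barycentric coordinates of M: (-27/7, -5/7, 39/7).
The three coordinates are negative, negative, positive; a point is interior exactly when all three are positive.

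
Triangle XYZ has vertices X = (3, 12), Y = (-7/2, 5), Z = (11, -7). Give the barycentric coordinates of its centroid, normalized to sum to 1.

(1/3, 1/3, 1/3)

The centroid is the average of the vertices, so each weight is 1/3.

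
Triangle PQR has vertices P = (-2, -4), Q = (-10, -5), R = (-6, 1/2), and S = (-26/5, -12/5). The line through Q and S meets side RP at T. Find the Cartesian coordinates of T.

Barycentric coordinates of S with respect to PQR: (2/5, 1/5, 2/5).
On side RP the Q-coordinate is zero; dropping S's Q-weight 1/5 and renormalizing the remaining 2/5 : 2/5 gives weights 1/2, 1/2 on R, P.
T = (1/2)·(-6, 1/2) + (1/2)·(-2, -4) = (-4, -7/4).

(-4, -7/4)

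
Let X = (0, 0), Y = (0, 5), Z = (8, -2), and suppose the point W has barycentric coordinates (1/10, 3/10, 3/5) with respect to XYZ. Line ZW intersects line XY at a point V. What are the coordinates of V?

(0, 15/4)

Line ZW meets XY where the Z-coordinate vanishes; zeroing W's Z-weight and renormalizing leaves X, Y-weights 1/10 : 3/10 → (1/4, 3/4).
So V = (1/4)·X + (3/4)·Y = (0, 15/4).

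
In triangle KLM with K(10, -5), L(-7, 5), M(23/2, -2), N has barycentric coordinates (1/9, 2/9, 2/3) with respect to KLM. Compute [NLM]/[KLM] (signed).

The signed ratio [NLM]/[KLM] equals the barycentric coordinate of N at vertex K, which is 1/9.

1/9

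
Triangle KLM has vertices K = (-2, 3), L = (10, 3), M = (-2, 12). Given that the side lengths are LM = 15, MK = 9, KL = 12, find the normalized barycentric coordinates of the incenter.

(5/12, 1/4, 1/3)

The incenter has barycentric coordinates proportional to the opposite side lengths: (15 : 9 : 12).
Normalizing by 15+9+12 = 36 gives (5/12, 1/4, 1/3).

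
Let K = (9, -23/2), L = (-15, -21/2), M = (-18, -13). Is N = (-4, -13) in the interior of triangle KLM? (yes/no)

no

Barycentric coordinates of N: (5/9, -1/3, 7/9).
The three coordinates are positive, negative, positive; a point is interior exactly when all three are positive.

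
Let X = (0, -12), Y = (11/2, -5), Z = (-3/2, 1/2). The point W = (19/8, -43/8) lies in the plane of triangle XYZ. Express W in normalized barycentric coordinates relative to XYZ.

(1/4, 1/2, 1/4)

Signed area of the reference triangle: [XYZ] = ½·(0·(-5−(1/2)) + (11/2)·(1/2−(-12)) + (-3/2)·(-12−(-5))) = ½·(0 + 275/4 + 21/2) = 317/8.
[WYZ] = ½·((19/8)·(-5−(1/2)) + (11/2)·(1/2−(-43/8)) + (-3/2)·(-43/8−(-5))) = ½·(-209/16 + 517/16 + 9/16) = 317/32, so the X-coordinate is (317/32)/(317/8) = 1/4.
[XWZ] = ½·(0·(-43/8−(1/2)) + (19/8)·(1/2−(-12)) + (-3/2)·(-12−(-43/8))) = ½·(0 + 475/16 + 159/16) = 317/16, so the Y-coordinate is 1/2.
[XYW] = ½·(0·(-5−(-43/8)) + (11/2)·(-43/8−(-12)) + (19/8)·(-12−(-5))) = ½·(0 + 583/16 − 133/8) = 317/32, so the Z-coordinate is 1/4.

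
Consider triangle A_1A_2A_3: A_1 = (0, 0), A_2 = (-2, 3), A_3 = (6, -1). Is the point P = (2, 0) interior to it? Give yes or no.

Barycentric coordinates of P: (1/2, 1/8, 3/8).
The three coordinates are positive, positive, positive; a point is interior exactly when all three are positive.

yes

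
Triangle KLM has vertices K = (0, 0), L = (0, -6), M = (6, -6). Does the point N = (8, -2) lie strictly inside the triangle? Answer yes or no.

no

Barycentric coordinates of N: (2/3, -1, 4/3).
The three coordinates are positive, negative, positive; a point is interior exactly when all three are positive.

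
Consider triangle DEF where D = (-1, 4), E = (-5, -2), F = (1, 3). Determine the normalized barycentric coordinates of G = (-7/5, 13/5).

(3/5, 1/5, 1/5)

Signed area of the reference triangle: [DEF] = ½·((-1)·(-2−3) + (-5)·(3−4) + 1·(4−(-2))) = ½·(5 + 5 + 6) = 8.
[GEF] = ½·((-7/5)·(-2−3) + (-5)·(3−(13/5)) + 1·(13/5−(-2))) = ½·(7 − 2 + 23/5) = 24/5, so the D-coordinate is (24/5)/8 = 3/5.
[DGF] = ½·((-1)·(13/5−3) + (-7/5)·(3−4) + 1·(4−(13/5))) = ½·(2/5 + 7/5 + 7/5) = 8/5, so the E-coordinate is 1/5.
[DEG] = ½·((-1)·(-2−(13/5)) + (-5)·(13/5−4) + (-7/5)·(4−(-2))) = ½·(23/5 + 7 − 42/5) = 8/5, so the F-coordinate is 1/5.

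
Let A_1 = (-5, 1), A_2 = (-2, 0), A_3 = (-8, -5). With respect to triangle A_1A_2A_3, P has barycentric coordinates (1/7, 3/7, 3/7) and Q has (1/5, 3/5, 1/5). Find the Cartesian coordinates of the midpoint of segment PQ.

(-22/5, -7/5)

Barycentric coordinates of the midpoint are the average: (6/35, 18/35, 11/35).
Converting: (6/35)·A_1 + (18/35)·A_2 + (11/35)·A_3 = (-22/5, -7/5).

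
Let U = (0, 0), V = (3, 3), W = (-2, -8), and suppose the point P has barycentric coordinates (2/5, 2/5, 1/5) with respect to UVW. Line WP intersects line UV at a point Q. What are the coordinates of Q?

(3/2, 3/2)

Line WP meets UV where the W-coordinate vanishes; zeroing P's W-weight and renormalizing leaves U, V-weights 2/5 : 2/5 → (1/2, 1/2).
So Q = (1/2)·U + (1/2)·V = (3/2, 3/2).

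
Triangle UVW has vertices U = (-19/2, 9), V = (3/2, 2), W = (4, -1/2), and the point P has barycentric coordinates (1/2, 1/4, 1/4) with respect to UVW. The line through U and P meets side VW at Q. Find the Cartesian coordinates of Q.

(11/4, 3/4)

Line UP meets VW where the U-coordinate vanishes; zeroing P's U-weight and renormalizing leaves V, W-weights 1/4 : 1/4 → (1/2, 1/2).
So Q = (1/2)·V + (1/2)·W = (11/4, 3/4).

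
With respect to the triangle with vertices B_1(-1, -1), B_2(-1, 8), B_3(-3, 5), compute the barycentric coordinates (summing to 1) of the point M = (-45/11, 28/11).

(1/11, -7/11, 17/11)

Signed area of the reference triangle: [B_1B_2B_3] = ½·((-1)·(8−5) + (-1)·(5−(-1)) + (-3)·(-1−8)) = ½·(-3 − 6 + 27) = 9.
[MB_2B_3] = ½·((-45/11)·(8−5) + (-1)·(5−(28/11)) + (-3)·(28/11−8)) = ½·(-135/11 − 27/11 + 180/11) = 9/11, so the B_1-coordinate is (9/11)/9 = 1/11.
[B_1MB_3] = ½·((-1)·(28/11−5) + (-45/11)·(5−(-1)) + (-3)·(-1−(28/11))) = ½·(27/11 − 270/11 + 117/11) = -63/11, so the B_2-coordinate is -7/11.
[B_1B_2M] = ½·((-1)·(8−(28/11)) + (-1)·(28/11−(-1)) + (-45/11)·(-1−8)) = ½·(-60/11 − 39/11 + 405/11) = 153/11, so the B_3-coordinate is 17/11.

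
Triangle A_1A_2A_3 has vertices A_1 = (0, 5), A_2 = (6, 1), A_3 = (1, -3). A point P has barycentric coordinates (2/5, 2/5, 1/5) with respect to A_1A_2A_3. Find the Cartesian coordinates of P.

(13/5, 9/5)

P = (2/5)·A_1 + (2/5)·A_2 + (1/5)·A_3.
x-coordinate: (2/5)·0 + (2/5)·6 + (1/5)·1 = 13/5.
y-coordinate: (2/5)·5 + (2/5)·1 + (1/5)·(-3) = 9/5.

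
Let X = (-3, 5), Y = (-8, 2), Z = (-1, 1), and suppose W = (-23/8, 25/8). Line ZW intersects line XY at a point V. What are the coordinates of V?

Barycentric coordinates of W with respect to XYZ: (1/2, 1/8, 3/8).
On side XY the Z-coordinate is zero; dropping W's Z-weight 3/8 and renormalizing the remaining 1/2 : 1/8 gives weights 4/5, 1/5 on X, Y.
V = (4/5)·(-3, 5) + (1/5)·(-8, 2) = (-4, 22/5).

(-4, 22/5)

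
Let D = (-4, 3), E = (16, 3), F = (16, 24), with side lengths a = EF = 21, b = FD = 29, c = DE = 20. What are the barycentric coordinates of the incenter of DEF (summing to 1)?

The incenter has barycentric coordinates proportional to the opposite side lengths: (21 : 29 : 20).
Normalizing by 21+29+20 = 70 gives (3/10, 29/70, 2/7).

(3/10, 29/70, 2/7)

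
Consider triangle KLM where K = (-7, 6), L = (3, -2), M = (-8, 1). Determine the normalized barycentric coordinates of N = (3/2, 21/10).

Signed area of the reference triangle: [KLM] = ½·((-7)·(-2−1) + 3·(1−6) + (-8)·(6−(-2))) = ½·(21 − 15 − 64) = -29.
[NLM] = ½·((3/2)·(-2−1) + 3·(1−(21/10)) + (-8)·(21/10−(-2))) = ½·(-9/2 − 33/10 − 164/5) = -203/10, so the K-coordinate is (-203/10)/(-29) = 7/10.
[KNM] = ½·((-7)·(21/10−1) + (3/2)·(1−6) + (-8)·(6−(21/10))) = ½·(-77/10 − 15/2 − 156/5) = -116/5, so the L-coordinate is 4/5.
[KLN] = ½·((-7)·(-2−(21/10)) + 3·(21/10−6) + (3/2)·(6−(-2))) = ½·(287/10 − 117/10 + 12) = 29/2, so the M-coordinate is -1/2.

(7/10, 4/5, -1/2)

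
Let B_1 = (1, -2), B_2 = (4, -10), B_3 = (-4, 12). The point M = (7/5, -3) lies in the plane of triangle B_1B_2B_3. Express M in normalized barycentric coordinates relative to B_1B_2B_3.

Signed area of the reference triangle: [B_1B_2B_3] = ½·(1·(-10−12) + 4·(12−(-2)) + (-4)·(-2−(-10))) = ½·(-22 + 56 − 32) = 1.
[MB_2B_3] = ½·((7/5)·(-10−12) + 4·(12−(-3)) + (-4)·(-3−(-10))) = ½·(-154/5 + 60 − 28) = 3/5, so the B_1-coordinate is (3/5)/1 = 3/5.
[B_1MB_3] = ½·(1·(-3−12) + (7/5)·(12−(-2)) + (-4)·(-2−(-3))) = ½·(-15 + 98/5 − 4) = 3/10, so the B_2-coordinate is 3/10.
[B_1B_2M] = ½·(1·(-10−(-3)) + 4·(-3−(-2)) + (7/5)·(-2−(-10))) = ½·(-7 − 4 + 56/5) = 1/10, so the B_3-coordinate is 1/10.
Check: 3/5 + 3/10 + 1/10 = 1.

(3/5, 3/10, 1/10)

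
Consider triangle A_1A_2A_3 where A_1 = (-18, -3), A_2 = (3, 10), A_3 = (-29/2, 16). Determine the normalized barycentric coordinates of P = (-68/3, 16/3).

Signed area of the reference triangle: [A_1A_2A_3] = ½·((-18)·(10−16) + 3·(16−(-3)) + (-29/2)·(-3−10)) = ½·(108 + 57 + 377/2) = 707/4.
[PA_2A_3] = ½·((-68/3)·(10−16) + 3·(16−(16/3)) + (-29/2)·(16/3−10)) = ½·(136 + 32 + 203/3) = 707/6, so the A_1-coordinate is (707/6)/(707/4) = 2/3.
[A_1PA_3] = ½·((-18)·(16/3−16) + (-68/3)·(16−(-3)) + (-29/2)·(-3−(16/3))) = ½·(192 − 1292/3 + 725/6) = -707/12, so the A_2-coordinate is -1/3.
[A_1A_2P] = ½·((-18)·(10−(16/3)) + 3·(16/3−(-3)) + (-68/3)·(-3−10)) = ½·(-84 + 25 + 884/3) = 707/6, so the A_3-coordinate is 2/3.
Check: 2/3 − 1/3 + 2/3 = 1.

(2/3, -1/3, 2/3)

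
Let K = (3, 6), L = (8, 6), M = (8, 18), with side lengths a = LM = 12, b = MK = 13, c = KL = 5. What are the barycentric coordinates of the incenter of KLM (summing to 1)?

(2/5, 13/30, 1/6)

The incenter has barycentric coordinates proportional to the opposite side lengths: (12 : 13 : 5).
Normalizing by 12+13+5 = 30 gives (2/5, 13/30, 1/6).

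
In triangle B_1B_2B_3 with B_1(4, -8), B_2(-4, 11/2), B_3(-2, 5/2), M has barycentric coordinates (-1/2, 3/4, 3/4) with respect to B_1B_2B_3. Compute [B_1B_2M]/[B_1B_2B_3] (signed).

The signed ratio [B_1B_2M]/[B_1B_2B_3] equals the barycentric coordinate of M at vertex B_3, which is 3/4.

3/4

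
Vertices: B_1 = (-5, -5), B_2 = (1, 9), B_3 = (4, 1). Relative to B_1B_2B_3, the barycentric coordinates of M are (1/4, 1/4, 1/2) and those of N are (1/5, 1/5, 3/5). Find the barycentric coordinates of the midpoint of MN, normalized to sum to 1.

Since both coordinate triples sum to 1, the midpoint's barycentrics are the componentwise average.
(1/4+1/5)/2 = 9/40; similarly 9/40 and 11/20.

(9/40, 9/40, 11/20)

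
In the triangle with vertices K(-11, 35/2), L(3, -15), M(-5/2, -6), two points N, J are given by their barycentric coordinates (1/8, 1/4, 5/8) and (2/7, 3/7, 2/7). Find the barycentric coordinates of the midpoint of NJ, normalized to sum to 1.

Since both coordinate triples sum to 1, the midpoint's barycentrics are the componentwise average.
(1/8+2/7)/2 = 23/112; similarly 19/56 and 51/112.

(23/112, 19/56, 51/112)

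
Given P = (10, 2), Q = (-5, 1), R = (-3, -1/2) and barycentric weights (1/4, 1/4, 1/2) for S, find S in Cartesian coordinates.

S = (1/4)·P + (1/4)·Q + (1/2)·R.
x-coordinate: (1/4)·10 + (1/4)·(-5) + (1/2)·(-3) = -1/4.
y-coordinate: (1/4)·2 + (1/4)·1 + (1/2)·(-1/2) = 1/2.

(-1/4, 1/2)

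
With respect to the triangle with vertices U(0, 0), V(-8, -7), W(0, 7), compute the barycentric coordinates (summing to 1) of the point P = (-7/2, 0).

(1/8, 7/16, 7/16)

Signed area of the reference triangle: [UVW] = ½·(0·(-7−7) + (-8)·(7−0) + 0·(0−(-7))) = ½·(0 − 56 + 0) = -28.
[PVW] = ½·((-7/2)·(-7−7) + (-8)·(7−0) + 0·(0−(-7))) = ½·(49 − 56 + 0) = -7/2, so the U-coordinate is (-7/2)/(-28) = 1/8.
[UPW] = ½·(0·(0−7) + (-7/2)·(7−0) + 0·(0−0)) = ½·(0 − 49/2 + 0) = -49/4, so the V-coordinate is 7/16.
[UVP] = ½·(0·(-7−0) + (-8)·(0−0) + (-7/2)·(0−(-7))) = ½·(0 + 0 − 49/2) = -49/4, so the W-coordinate is 7/16.
Check: 1/8 + 7/16 + 7/16 = 1.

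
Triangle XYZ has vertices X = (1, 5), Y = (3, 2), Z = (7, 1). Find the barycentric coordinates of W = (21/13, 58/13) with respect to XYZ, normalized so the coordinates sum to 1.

(11/13, 1/13, 1/13)

Signed area of the reference triangle: [XYZ] = ½·(1·(2−1) + 3·(1−5) + 7·(5−2)) = ½·(1 − 12 + 21) = 5.
[WYZ] = ½·((21/13)·(2−1) + 3·(1−(58/13)) + 7·(58/13−2)) = ½·(21/13 − 135/13 + 224/13) = 55/13, so the X-coordinate is (55/13)/5 = 11/13.
[XWZ] = ½·(1·(58/13−1) + (21/13)·(1−5) + 7·(5−(58/13))) = ½·(45/13 − 84/13 + 49/13) = 5/13, so the Y-coordinate is 1/13.
[XYW] = ½·(1·(2−(58/13)) + 3·(58/13−5) + (21/13)·(5−2)) = ½·(-32/13 − 21/13 + 63/13) = 5/13, so the Z-coordinate is 1/13.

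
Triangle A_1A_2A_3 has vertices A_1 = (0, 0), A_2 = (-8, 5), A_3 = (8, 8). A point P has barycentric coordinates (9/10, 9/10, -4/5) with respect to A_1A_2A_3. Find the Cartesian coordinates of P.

P = (9/10)·A_1 + (9/10)·A_2 + (-4/5)·A_3.
x-coordinate: (9/10)·0 + (9/10)·(-8) + (-4/5)·8 = -68/5.
y-coordinate: (9/10)·0 + (9/10)·5 + (-4/5)·8 = -19/10.

(-68/5, -19/10)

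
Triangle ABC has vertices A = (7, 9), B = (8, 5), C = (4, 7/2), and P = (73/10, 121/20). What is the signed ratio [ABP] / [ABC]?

[ABC] = ½·(7·(5−(7/2)) + 8·(7/2−9) + 4·(9−5)) = ½·(21/2 − 44 + 16) = -35/4.
[ABP] = ½·(7·(5−(121/20)) + 8·(121/20−9) + (73/10)·(9−5)) = ½·(-147/20 − 118/5 + 146/5) = -7/8, so the ratio is (-7/8)/(-35/4) = 1/10.

1/10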